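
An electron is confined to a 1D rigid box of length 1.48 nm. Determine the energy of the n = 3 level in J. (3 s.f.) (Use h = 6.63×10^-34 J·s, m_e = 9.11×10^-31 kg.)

E_3 = 2.48×10^-19 J

For an infinite well E_n = n²h²/(8m_eL²), so E_1 = h²/(8m_eL²) = (6.63×10^-34)²/(8·9.11×10^-31·(1.48×10^-9 m)²) = 2.754×10^-20 J.
Then E_3 = 3²·E_1 = 9·2.754×10^-20 J = 2.48×10^-19 J.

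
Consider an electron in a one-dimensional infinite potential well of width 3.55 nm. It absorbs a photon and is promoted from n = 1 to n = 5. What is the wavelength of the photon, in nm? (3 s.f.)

E_1 = h²/(8m_eL²) = 4.781×10^-21 J, so ΔE = (5² − 1²)E_1 = 1.147×10^-19 J.
λ = hc/ΔE = (6.626×10^-34·2.998×10^8)/1.147×10^-19 = 1.73×10^-6 m = 1.73×10^3 nm.

λ = 1.73×10^3 nm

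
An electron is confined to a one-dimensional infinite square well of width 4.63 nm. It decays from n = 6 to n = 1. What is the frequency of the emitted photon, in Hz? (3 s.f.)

f = 1.48×10^14 Hz

E_1 = h²/(8m_eL²) = 2.810×10^-21 J and ΔE = (6² − 1²)E_1 = 9.835×10^-20 J.
f = ΔE/h = 9.835×10^-20/6.626×10^-34 = 1.48×10^14 Hz.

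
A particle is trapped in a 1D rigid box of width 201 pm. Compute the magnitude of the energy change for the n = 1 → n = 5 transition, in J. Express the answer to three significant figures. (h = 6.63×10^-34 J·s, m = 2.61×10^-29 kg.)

E_1 = h²/(8mL²) = 5.211×10^-20 J.
|ΔE| = |1² − 5²|·E_1 = 24·5.211×10^-20 J = 1.25×10^-18 J.

|ΔE| = 1.25×10^-18 J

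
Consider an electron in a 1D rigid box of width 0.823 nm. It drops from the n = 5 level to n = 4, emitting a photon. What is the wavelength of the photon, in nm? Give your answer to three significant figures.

E_1 = h²/(8m_eL²) = 8.895×10^-20 J, so ΔE = (5² − 4²)E_1 = 8.006×10^-19 J.
λ = hc/ΔE = (6.626×10^-34·2.998×10^8)/8.006×10^-19 = 2.48×10^-7 m = 248 nm.

λ = 248 nm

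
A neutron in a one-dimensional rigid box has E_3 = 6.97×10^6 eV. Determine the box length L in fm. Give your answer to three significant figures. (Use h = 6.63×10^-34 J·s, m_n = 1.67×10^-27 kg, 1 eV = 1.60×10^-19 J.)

L = 16.3 fm

From E_n = n²h²/(8m_nL²), L = n·h/√(8m_nE_n).
E_3 = 6.97×10^6 eV = 1.115×10^-12 J, so L = 3·6.63×10^-34/√(8·1.67×10^-27·1.115×10^-12) = 1.63×10^-14 m = 16.3 fm.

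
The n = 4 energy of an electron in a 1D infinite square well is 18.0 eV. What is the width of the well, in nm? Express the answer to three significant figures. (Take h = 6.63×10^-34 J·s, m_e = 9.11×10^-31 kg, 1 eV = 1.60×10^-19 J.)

From E_n = n²h²/(8m_eL²), L = n·h/√(8m_eE_n).
E_4 = 18.0 eV = 2.880×10^-18 J, so L = 4·6.63×10^-34/√(8·9.11×10^-31·2.880×10^-18) = 5.79×10^-10 m = 0.579 nm.

L = 0.579 nm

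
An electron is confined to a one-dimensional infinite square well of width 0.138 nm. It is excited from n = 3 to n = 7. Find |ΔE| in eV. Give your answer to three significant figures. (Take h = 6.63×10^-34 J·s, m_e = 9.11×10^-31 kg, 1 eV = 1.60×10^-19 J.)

|ΔE| = 792 eV

E_1 = h²/(8m_eL²) = 3.167×10^-18 J.
|ΔE| = |3² − 7²|·E_1 = 40·3.167×10^-18 J = 1.267×10^-16 J = 792 eV.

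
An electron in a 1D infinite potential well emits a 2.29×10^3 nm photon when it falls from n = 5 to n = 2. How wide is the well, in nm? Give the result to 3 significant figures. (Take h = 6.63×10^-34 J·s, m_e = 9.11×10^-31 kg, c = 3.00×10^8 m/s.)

The photon carries ΔE = hc/λ = 6.63×10^-34·3.00×10^8/2.29×10^-6 m = 8.686×10^-20 J.
Since ΔE = (5² − 2²)E_1, E_1 = 4.136×10^-21 J, and L = h/√(8m_eE_1) = 3.82×10^-9 m = 3.82 nm.

L = 3.82 nm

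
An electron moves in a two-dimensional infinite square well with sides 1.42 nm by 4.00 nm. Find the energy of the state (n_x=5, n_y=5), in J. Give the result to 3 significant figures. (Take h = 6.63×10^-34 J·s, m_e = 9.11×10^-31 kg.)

For a 2D rectangular well E = (h²/8m_e)·Σ n_i²/L_i² = (6.63×10^-34)²/(8·9.11×10^-31) · [5²/(1.42 nm)² + 5²/(4.00 nm)²].
Evaluating gives E = 8.42×10^-19 J.

E = 8.42×10^-19 J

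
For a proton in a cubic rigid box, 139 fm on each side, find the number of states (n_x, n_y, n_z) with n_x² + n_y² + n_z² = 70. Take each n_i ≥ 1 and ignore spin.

The level has n_x² + n_y² + n_z² = 70. The ordered positive-integer solutions are (3, 5, 6), (3, 6, 5), (5, 3, 6), (5, 6, 3), (6, 3, 5), (6, 5, 3).
That gives 6 states.

degeneracy = 6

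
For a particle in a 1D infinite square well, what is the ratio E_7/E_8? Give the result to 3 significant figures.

0.766

E_n ∝ n², so E_7/E_8 = 7²/8² = 49/64 = 0.766.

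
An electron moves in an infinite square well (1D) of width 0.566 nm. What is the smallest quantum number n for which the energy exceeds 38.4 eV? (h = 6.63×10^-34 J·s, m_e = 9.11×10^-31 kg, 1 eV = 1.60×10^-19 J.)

n = 6

E_1 = h²/(8m_eL²) = 1.883×10^-19 J = 1.177 eV.
Need n² > 38.4/1.177 = 32.63, i.e. n > 5.712.
The smallest integer satisfying this is n = 6.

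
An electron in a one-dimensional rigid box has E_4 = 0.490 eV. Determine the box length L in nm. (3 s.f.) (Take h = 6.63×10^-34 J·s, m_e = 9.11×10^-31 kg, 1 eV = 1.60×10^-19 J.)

L = 3.51 nm

From E_n = n²h²/(8m_eL²), L = n·h/√(8m_eE_n).
E_4 = 0.490 eV = 7.840×10^-20 J, so L = 4·6.63×10^-34/√(8·9.11×10^-31·7.840×10^-20) = 3.51×10^-9 m = 3.51 nm.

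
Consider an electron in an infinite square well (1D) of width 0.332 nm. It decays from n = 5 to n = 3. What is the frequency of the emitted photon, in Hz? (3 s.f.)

f = 1.32×10^16 Hz

E_1 = h²/(8m_eL²) = 5.466×10^-19 J and ΔE = (5² − 3²)E_1 = 8.746×10^-18 J.
f = ΔE/h = 8.746×10^-18/6.626×10^-34 = 1.32×10^16 Hz.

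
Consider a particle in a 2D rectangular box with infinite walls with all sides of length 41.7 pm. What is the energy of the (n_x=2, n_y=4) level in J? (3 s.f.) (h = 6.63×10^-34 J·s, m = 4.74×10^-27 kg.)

For a 2D rectangular well E = (h²/8m)·Σ n_i²/L_i² = (6.63×10^-34)²/(8·4.74×10^-27) · [2²/(41.7 pm)² + 4²/(41.7 pm)²].
Evaluating gives E = 1.33×10^-19 J.

E = 1.33×10^-19 J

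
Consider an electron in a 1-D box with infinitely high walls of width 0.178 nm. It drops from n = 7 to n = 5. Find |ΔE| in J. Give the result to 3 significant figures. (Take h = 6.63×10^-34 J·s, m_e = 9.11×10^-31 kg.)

|ΔE| = 4.57×10^-17 J

E_1 = h²/(8m_eL²) = 1.904×10^-18 J.
|ΔE| = |7² − 5²|·E_1 = 24·1.904×10^-18 J = 4.57×10^-17 J.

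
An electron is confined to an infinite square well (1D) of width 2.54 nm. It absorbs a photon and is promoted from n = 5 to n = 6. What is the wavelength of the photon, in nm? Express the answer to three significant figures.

E_1 = h²/(8m_eL²) = 9.338×10^-21 J, so ΔE = (6² − 5²)E_1 = 1.027×10^-19 J.
λ = hc/ΔE = (6.626×10^-34·2.998×10^8)/1.027×10^-19 = 1.93×10^-6 m = 1.93×10^3 nm.

λ = 1.93×10^3 nm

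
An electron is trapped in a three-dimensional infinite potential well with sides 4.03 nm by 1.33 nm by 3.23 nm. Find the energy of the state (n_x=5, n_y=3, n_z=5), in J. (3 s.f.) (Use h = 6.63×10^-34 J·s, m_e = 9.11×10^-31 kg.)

For a 3D rectangular well E = (h²/8m_e)·Σ n_i²/L_i² = (6.63×10^-34)²/(8·9.11×10^-31) · [5²/(4.03 nm)² + 3²/(1.33 nm)² + 5²/(3.23 nm)²].
Evaluating gives E = 5.44×10^-19 J.

E = 5.44×10^-19 J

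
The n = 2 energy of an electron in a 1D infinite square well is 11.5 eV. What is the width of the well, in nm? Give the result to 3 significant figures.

L = 0.362 nm

From E_n = n²h²/(8m_eL²), L = n·h/√(8m_eE_n).
E_2 = 11.5 eV = 1.842×10^-18 J, so L = 2·6.626×10^-34/√(8·9.109×10^-31·1.842×10^-18) = 3.62×10^-10 m = 0.362 nm.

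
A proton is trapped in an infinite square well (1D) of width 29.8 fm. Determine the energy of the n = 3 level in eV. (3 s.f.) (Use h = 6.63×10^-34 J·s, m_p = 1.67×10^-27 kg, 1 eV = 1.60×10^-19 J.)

For an infinite well E_n = n²h²/(8m_pL²), so E_1 = h²/(8m_pL²) = (6.63×10^-34)²/(8·1.67×10^-27·(2.98×10^-14 m)²) = 3.705×10^-14 J.
Then E_3 = 3²·E_1 = 9·3.705×10^-14 J = 3.334×10^-13 J.
Converting, E_3 = 3.334×10^-13 J / (1.60×10^-19 J/eV) = 2.08×10^6 eV.

E_3 = 2.08×10^6 eV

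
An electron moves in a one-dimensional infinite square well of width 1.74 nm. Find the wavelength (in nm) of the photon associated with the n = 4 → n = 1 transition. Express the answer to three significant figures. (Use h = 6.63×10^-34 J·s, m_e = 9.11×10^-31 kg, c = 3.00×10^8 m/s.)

E_1 = h²/(8m_eL²) = 1.992×10^-20 J, so ΔE = (4² − 1²)E_1 = 2.988×10^-19 J.
λ = hc/ΔE = (6.63×10^-34·3.00×10^8)/2.988×10^-19 = 6.66×10^-7 m = 666 nm.

λ = 666 nm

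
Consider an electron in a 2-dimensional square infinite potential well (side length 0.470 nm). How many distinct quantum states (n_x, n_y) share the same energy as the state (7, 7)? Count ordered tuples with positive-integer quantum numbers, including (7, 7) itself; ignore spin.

The level has n_x² + n_y² = 98. The ordered positive-integer solutions are (7, 7).
That gives 1 state.

degeneracy = 1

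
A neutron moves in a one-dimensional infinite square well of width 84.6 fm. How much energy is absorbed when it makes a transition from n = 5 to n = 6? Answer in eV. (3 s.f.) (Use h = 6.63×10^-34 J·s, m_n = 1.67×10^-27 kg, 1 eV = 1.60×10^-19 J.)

|ΔE| = 3.16×10^5 eV

E_1 = h²/(8m_nL²) = 4.597×10^-15 J.
|ΔE| = |5² − 6²|·E_1 = 11·4.597×10^-15 J = 5.057×10^-14 J = 3.16×10^5 eV.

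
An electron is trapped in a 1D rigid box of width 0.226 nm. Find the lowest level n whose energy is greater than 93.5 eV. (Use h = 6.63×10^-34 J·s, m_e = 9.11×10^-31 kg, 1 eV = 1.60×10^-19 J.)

n = 4

E_1 = h²/(8m_eL²) = 1.181×10^-18 J = 7.381 eV.
Need n² > 93.5/7.381 = 12.67, i.e. n > 3.559.
The smallest integer satisfying this is n = 4.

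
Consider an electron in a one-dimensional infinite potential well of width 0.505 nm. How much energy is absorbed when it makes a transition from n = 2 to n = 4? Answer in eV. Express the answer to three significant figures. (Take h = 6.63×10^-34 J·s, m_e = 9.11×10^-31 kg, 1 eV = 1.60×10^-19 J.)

E_1 = h²/(8m_eL²) = 2.365×10^-19 J.
|ΔE| = |2² − 4²|·E_1 = 12·2.365×10^-19 J = 2.838×10^-18 J = 17.7 eV.

|ΔE| = 17.7 eV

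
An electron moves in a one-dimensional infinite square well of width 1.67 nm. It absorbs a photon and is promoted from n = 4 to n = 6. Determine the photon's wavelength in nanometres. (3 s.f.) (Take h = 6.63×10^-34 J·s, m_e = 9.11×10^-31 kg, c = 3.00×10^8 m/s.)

E_1 = h²/(8m_eL²) = 2.163×10^-20 J, so ΔE = (6² − 4²)E_1 = 4.326×10^-19 J.
λ = hc/ΔE = (6.63×10^-34·3.00×10^8)/4.326×10^-19 = 4.60×10^-7 m = 460 nm.

λ = 460 nm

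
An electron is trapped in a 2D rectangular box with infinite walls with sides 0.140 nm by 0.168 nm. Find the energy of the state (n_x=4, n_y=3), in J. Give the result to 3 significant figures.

E = 6.84×10^-17 J

For a 2D rectangular well E = (h²/8m_e)·Σ n_i²/L_i² = (6.626×10^-34)²/(8·9.109×10^-31) · [4²/(0.140 nm)² + 3²/(0.168 nm)²].
Evaluating gives E = 6.84×10^-17 J.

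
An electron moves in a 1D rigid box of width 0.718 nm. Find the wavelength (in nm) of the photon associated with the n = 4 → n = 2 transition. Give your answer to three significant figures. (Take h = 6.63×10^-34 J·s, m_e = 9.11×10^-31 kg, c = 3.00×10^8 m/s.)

E_1 = h²/(8m_eL²) = 1.170×10^-19 J, so ΔE = (4² − 2²)E_1 = 1.404×10^-18 J.
λ = hc/ΔE = (6.63×10^-34·3.00×10^8)/1.404×10^-18 = 1.42×10^-7 m = 142 nm.

λ = 142 nm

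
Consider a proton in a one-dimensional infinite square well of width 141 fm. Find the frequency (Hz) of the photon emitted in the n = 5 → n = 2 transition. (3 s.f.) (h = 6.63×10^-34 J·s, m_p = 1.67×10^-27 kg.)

f = 5.24×10^19 Hz

E_1 = h²/(8m_pL²) = 1.655×10^-15 J and ΔE = (5² − 2²)E_1 = 3.475×10^-14 J.
f = ΔE/h = 3.475×10^-14/6.63×10^-34 = 5.24×10^19 Hz.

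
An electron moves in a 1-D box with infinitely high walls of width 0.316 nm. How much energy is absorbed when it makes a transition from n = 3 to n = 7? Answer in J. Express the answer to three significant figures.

E_1 = h²/(8m_eL²) = 6.033×10^-19 J.
|ΔE| = |3² − 7²|·E_1 = 40·6.033×10^-19 J = 2.41×10^-17 J.

|ΔE| = 2.41×10^-17 J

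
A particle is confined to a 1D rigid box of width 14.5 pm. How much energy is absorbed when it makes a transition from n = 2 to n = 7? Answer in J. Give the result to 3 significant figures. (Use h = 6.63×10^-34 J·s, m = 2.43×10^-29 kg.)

|ΔE| = 4.84×10^-16 J

E_1 = h²/(8mL²) = 1.075×10^-17 J.
|ΔE| = |2² − 7²|·E_1 = 45·1.075×10^-17 J = 4.84×10^-16 J.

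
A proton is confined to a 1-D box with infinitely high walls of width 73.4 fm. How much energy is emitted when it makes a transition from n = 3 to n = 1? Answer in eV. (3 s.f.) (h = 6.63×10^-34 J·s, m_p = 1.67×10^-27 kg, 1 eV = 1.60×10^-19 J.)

E_1 = h²/(8m_pL²) = 6.107×10^-15 J.
|ΔE| = |3² − 1²|·E_1 = 8·6.107×10^-15 J = 4.886×10^-14 J = 3.05×10^5 eV.

|ΔE| = 3.05×10^5 eV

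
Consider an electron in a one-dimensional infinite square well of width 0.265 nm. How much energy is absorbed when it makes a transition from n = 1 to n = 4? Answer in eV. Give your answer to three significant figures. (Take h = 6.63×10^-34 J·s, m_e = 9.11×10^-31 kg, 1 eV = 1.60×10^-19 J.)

E_1 = h²/(8m_eL²) = 8.589×10^-19 J.
|ΔE| = |1² − 4²|·E_1 = 15·8.589×10^-19 J = 1.288×10^-17 J = 80.5 eV.

|ΔE| = 80.5 eV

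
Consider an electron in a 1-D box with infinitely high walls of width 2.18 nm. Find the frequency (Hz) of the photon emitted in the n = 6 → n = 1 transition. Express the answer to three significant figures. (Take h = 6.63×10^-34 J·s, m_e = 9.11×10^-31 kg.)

E_1 = h²/(8m_eL²) = 1.269×10^-20 J and ΔE = (6² − 1²)E_1 = 4.441×10^-19 J.
f = ΔE/h = 4.441×10^-19/6.63×10^-34 = 6.70×10^14 Hz.

f = 6.70×10^14 Hz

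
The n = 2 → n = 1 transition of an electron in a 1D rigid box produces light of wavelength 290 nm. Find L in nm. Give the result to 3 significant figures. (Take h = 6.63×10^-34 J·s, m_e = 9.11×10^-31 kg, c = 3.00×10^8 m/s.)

The photon carries ΔE = hc/λ = 6.63×10^-34·3.00×10^8/2.90×10^-7 m = 6.859×10^-19 J.
Since ΔE = (2² − 1²)E_1, E_1 = 2.286×10^-19 J, and L = h/√(8m_eE_1) = 5.14×10^-10 m = 0.514 nm.

L = 0.514 nm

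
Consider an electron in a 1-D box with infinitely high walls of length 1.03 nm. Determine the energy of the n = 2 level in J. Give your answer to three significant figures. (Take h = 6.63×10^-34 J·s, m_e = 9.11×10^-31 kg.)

For an infinite well E_n = n²h²/(8m_eL²), so E_1 = h²/(8m_eL²) = (6.63×10^-34)²/(8·9.11×10^-31·(1.03×10^-9 m)²) = 5.685×10^-20 J.
Then E_2 = 2²·E_1 = 4·5.685×10^-20 J = 2.27×10^-19 J.

E_2 = 2.27×10^-19 J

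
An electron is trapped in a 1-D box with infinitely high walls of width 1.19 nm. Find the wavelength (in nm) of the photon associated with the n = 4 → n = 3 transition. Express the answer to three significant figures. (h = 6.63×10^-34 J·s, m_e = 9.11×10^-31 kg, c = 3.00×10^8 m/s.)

λ = 667 nm

E_1 = h²/(8m_eL²) = 4.259×10^-20 J, so ΔE = (4² − 3²)E_1 = 2.981×10^-19 J.
λ = hc/ΔE = (6.63×10^-34·3.00×10^8)/2.981×10^-19 = 6.67×10^-7 m = 667 nm.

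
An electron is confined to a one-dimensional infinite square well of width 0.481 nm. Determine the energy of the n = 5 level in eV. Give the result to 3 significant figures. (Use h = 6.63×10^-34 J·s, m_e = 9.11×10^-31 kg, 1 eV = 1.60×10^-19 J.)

For an infinite well E_n = n²h²/(8m_eL²), so E_1 = h²/(8m_eL²) = (6.63×10^-34)²/(8·9.11×10^-31·(4.81×10^-10 m)²) = 2.607×10^-19 J.
Then E_5 = 5²·E_1 = 25·2.607×10^-19 J = 6.517×10^-18 J.
Converting, E_5 = 6.517×10^-18 J / (1.60×10^-19 J/eV) = 40.7 eV.

E_5 = 40.7 eV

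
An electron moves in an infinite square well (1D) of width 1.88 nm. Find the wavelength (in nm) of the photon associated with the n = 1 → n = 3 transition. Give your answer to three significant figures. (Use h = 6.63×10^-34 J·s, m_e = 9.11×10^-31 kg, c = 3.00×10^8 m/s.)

λ = 1.46×10^3 nm

E_1 = h²/(8m_eL²) = 1.706×10^-20 J, so ΔE = (3² − 1²)E_1 = 1.365×10^-19 J.
λ = hc/ΔE = (6.63×10^-34·3.00×10^8)/1.365×10^-19 = 1.46×10^-6 m = 1.46×10^3 nm.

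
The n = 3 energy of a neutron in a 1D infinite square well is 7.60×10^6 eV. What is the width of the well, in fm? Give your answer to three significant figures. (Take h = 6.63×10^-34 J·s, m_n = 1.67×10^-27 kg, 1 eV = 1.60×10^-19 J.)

L = 15.6 fm

From E_n = n²h²/(8m_nL²), L = n·h/√(8m_nE_n).
E_3 = 7.60×10^6 eV = 1.216×10^-12 J, so L = 3·6.63×10^-34/√(8·1.67×10^-27·1.216×10^-12) = 1.56×10^-14 m = 15.6 fm.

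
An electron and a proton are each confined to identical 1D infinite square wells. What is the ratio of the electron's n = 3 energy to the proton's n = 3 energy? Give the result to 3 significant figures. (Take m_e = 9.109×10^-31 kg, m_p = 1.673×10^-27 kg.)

E_n ∝ 1/m at fixed n and L, so the ratio is m_p/m_e = 1.673×10^-27/9.109×10^-31 = 1.84×10^3.

1.84×10^3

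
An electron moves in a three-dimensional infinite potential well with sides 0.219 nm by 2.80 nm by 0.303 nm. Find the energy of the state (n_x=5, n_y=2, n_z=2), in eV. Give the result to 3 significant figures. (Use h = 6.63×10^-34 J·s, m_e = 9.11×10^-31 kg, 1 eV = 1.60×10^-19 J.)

E = 213 eV

For a 3D rectangular well E = (h²/8m_e)·Σ n_i²/L_i² = (6.63×10^-34)²/(8·9.11×10^-31) · [5²/(0.219 nm)² + 2²/(2.80 nm)² + 2²/(0.303 nm)²].
Evaluating gives E = 3.410×10^-17 J = 213 eV.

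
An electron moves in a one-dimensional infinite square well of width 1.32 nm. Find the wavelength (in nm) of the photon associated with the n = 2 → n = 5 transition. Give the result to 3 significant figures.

λ = 274 nm

E_1 = h²/(8m_eL²) = 3.458×10^-20 J, so ΔE = (5² − 2²)E_1 = 7.262×10^-19 J.
λ = hc/ΔE = (6.626×10^-34·2.998×10^8)/7.262×10^-19 = 2.74×10^-7 m = 274 nm.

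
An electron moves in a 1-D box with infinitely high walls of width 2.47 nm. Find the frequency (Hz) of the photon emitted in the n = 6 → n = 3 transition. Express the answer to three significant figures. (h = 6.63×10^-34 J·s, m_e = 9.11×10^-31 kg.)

f = 4.03×10^14 Hz

E_1 = h²/(8m_eL²) = 9.886×10^-21 J and ΔE = (6² − 3²)E_1 = 2.669×10^-19 J.
f = ΔE/h = 2.669×10^-19/6.63×10^-34 = 4.03×10^14 Hz.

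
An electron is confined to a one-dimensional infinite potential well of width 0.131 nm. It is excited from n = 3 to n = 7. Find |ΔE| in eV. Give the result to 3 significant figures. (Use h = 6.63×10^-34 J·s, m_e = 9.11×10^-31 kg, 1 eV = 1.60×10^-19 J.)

E_1 = h²/(8m_eL²) = 3.515×10^-18 J.
|ΔE| = |3² − 7²|·E_1 = 40·3.515×10^-18 J = 1.406×10^-16 J = 879 eV.

|ΔE| = 879 eV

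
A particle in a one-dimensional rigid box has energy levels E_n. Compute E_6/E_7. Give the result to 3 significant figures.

0.735

E_n ∝ n², so E_6/E_7 = 6²/7² = 36/49 = 0.735.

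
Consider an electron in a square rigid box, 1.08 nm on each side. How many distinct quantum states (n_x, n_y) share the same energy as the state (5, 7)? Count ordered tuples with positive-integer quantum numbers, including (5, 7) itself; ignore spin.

degeneracy = 2

The level has n_x² + n_y² = 74. The ordered positive-integer solutions are (5, 7), (7, 5).
That gives 2 states.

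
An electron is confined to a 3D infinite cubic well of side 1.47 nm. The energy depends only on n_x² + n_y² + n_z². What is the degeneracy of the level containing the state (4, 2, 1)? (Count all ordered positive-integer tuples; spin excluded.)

degeneracy = 6

The level has n_x² + n_y² + n_z² = 21. The ordered positive-integer solutions are (1, 2, 4), (1, 4, 2), (2, 1, 4), (2, 4, 1), (4, 1, 2), (4, 2, 1).
That gives 6 states.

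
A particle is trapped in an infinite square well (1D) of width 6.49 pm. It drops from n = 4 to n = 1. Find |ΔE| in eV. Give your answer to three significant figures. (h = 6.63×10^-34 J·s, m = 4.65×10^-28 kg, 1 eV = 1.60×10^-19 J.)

E_1 = h²/(8mL²) = 2.805×10^-18 J.
|ΔE| = |4² − 1²|·E_1 = 15·2.805×10^-18 J = 4.207×10^-17 J = 263 eV.

|ΔE| = 263 eV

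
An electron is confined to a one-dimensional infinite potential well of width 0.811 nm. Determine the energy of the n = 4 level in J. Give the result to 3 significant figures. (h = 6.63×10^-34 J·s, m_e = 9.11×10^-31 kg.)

E_4 = 1.47×10^-18 J

For an infinite well E_n = n²h²/(8m_eL²), so E_1 = h²/(8m_eL²) = (6.63×10^-34)²/(8·9.11×10^-31·(8.11×10^-10 m)²) = 9.170×10^-20 J.
Then E_4 = 4²·E_1 = 16·9.170×10^-20 J = 1.47×10^-18 J.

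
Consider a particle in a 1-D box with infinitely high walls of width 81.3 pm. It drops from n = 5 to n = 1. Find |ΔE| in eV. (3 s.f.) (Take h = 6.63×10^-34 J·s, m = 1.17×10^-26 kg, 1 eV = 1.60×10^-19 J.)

|ΔE| = 0.107 eV

E_1 = h²/(8mL²) = 7.105×10^-22 J.
|ΔE| = |5² − 1²|·E_1 = 24·7.105×10^-22 J = 1.705×10^-20 J = 0.107 eV.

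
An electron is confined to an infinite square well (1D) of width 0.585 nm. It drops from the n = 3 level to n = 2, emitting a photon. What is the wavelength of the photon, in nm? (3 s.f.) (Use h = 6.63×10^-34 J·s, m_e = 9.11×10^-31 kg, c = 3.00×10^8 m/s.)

λ = 226 nm

E_1 = h²/(8m_eL²) = 1.762×10^-19 J, so ΔE = (3² − 2²)E_1 = 8.810×10^-19 J.
λ = hc/ΔE = (6.63×10^-34·3.00×10^8)/8.810×10^-19 = 2.26×10^-7 m = 226 nm.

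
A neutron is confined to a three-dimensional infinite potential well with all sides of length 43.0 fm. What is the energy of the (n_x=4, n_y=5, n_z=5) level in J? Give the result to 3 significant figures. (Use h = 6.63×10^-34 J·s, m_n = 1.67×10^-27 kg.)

E = 1.17×10^-12 J

For a 3D rectangular well E = (h²/8m_n)·Σ n_i²/L_i² = (6.63×10^-34)²/(8·1.67×10^-27) · [4²/(43.0 fm)² + 5²/(43.0 fm)² + 5²/(43.0 fm)²].
Evaluating gives E = 1.17×10^-12 J.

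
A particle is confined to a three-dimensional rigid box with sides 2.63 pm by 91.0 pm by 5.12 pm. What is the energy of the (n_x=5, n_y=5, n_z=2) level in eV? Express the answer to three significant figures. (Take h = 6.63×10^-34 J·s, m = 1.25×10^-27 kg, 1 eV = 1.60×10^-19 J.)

E = 1.04×10^3 eV

For a 3D rectangular well E = (h²/8m)·Σ n_i²/L_i² = (6.63×10^-34)²/(8·1.25×10^-27) · [5²/(2.63 pm)² + 5²/(91.0 pm)² + 2²/(5.12 pm)²].
Evaluating gives E = 1.657×10^-16 J = 1.04×10^3 eV.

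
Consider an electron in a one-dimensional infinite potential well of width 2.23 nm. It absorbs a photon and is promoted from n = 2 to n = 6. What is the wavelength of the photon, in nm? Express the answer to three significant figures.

E_1 = h²/(8m_eL²) = 1.212×10^-20 J, so ΔE = (6² − 2²)E_1 = 3.878×10^-19 J.
λ = hc/ΔE = (6.626×10^-34·2.998×10^8)/3.878×10^-19 = 5.12×10^-7 m = 512 nm.

λ = 512 nm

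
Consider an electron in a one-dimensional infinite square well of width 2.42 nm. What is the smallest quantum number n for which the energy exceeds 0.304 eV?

E_1 = h²/(8m_eL²) = 1.029×10^-20 J = 0.06423 eV.
Need n² > 0.304/0.06423 = 4.733, i.e. n > 2.176.
The smallest integer satisfying this is n = 3.

n = 3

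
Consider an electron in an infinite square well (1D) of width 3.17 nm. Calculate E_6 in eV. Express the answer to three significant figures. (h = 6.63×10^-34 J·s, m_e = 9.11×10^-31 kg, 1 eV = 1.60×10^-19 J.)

For an infinite well E_n = n²h²/(8m_eL²), so E_1 = h²/(8m_eL²) = (6.63×10^-34)²/(8·9.11×10^-31·(3.17×10^-9 m)²) = 6.002×10^-21 J.
Then E_6 = 6²·E_1 = 36·6.002×10^-21 J = 2.161×10^-19 J.
Converting, E_6 = 2.161×10^-19 J / (1.60×10^-19 J/eV) = 1.35 eV.

E_6 = 1.35 eV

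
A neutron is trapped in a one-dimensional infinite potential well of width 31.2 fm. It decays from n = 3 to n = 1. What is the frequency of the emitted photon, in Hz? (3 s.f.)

E_1 = h²/(8m_nL²) = 3.366×10^-14 J and ΔE = (3² − 1²)E_1 = 2.693×10^-13 J.
f = ΔE/h = 2.693×10^-13/6.626×10^-34 = 4.06×10^20 Hz.

f = 4.06×10^20 Hz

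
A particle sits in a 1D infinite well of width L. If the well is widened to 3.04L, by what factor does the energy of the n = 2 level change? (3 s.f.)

E_n ∝ 1/L², so the energy scales by 1/3.04² = 0.108.

0.108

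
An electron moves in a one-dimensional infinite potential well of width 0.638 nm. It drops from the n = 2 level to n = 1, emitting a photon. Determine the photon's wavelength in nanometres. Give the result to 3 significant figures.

λ = 447 nm

E_1 = h²/(8m_eL²) = 1.480×10^-19 J, so ΔE = (2² − 1²)E_1 = 4.440×10^-19 J.
λ = hc/ΔE = (6.626×10^-34·2.998×10^8)/4.440×10^-19 = 4.47×10^-7 m = 447 nm.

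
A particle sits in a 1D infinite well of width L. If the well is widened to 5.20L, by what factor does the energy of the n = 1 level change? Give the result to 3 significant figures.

0.0370

E_n ∝ 1/L², so the energy scales by 1/5.20² = 0.0370.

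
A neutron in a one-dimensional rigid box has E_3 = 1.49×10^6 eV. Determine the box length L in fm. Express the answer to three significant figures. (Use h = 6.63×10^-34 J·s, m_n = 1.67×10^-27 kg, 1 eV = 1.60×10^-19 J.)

From E_n = n²h²/(8m_nL²), L = n·h/√(8m_nE_n).
E_3 = 1.49×10^6 eV = 2.384×10^-13 J, so L = 3·6.63×10^-34/√(8·1.67×10^-27·2.384×10^-13) = 3.52×10^-14 m = 35.2 fm.

L = 35.2 fm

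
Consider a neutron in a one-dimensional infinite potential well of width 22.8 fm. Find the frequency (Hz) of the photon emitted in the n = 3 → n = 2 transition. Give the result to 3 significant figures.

f = 4.76×10^20 Hz

E_1 = h²/(8m_nL²) = 6.303×10^-14 J and ΔE = (3² − 2²)E_1 = 3.151×10^-13 J.
f = ΔE/h = 3.151×10^-13/6.626×10^-34 = 4.76×10^20 Hz.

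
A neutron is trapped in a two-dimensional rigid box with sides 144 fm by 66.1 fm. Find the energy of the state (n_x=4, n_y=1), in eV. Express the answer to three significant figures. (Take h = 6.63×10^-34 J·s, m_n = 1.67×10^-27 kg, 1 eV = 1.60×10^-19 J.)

E = 2.06×10^5 eV

For a 2D rectangular well E = (h²/8m_n)·Σ n_i²/L_i² = (6.63×10^-34)²/(8·1.67×10^-27) · [4²/(144 fm)² + 1²/(66.1 fm)²].
Evaluating gives E = 3.292×10^-14 J = 2.06×10^5 eV.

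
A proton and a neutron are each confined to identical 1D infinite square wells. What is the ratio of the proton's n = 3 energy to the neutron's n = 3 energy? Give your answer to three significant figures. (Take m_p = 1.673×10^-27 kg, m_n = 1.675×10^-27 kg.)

E_n ∝ 1/m at fixed n and L, so the ratio is m_n/m_p = 1.675×10^-27/1.673×10^-27 = 1.00.

1.00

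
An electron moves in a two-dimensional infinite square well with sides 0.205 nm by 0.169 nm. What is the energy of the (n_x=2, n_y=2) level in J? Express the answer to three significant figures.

E = 1.42×10^-17 J

For a 2D rectangular well E = (h²/8m_e)·Σ n_i²/L_i² = (6.626×10^-34)²/(8·9.109×10^-31) · [2²/(0.205 nm)² + 2²/(0.169 nm)²].
Evaluating gives E = 1.42×10^-17 J.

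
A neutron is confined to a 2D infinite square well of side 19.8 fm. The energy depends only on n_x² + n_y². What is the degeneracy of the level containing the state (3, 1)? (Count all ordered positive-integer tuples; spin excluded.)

The level has n_x² + n_y² = 10. The ordered positive-integer solutions are (1, 3), (3, 1).
That gives 2 states.

degeneracy = 2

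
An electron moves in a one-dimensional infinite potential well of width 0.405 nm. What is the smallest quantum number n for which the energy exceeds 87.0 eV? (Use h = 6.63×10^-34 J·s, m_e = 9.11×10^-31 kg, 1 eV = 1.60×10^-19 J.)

n = 7

E_1 = h²/(8m_eL²) = 3.677×10^-19 J = 2.298 eV.
Need n² > 87.0/2.298 = 37.86, i.e. n > 6.153.
The smallest integer satisfying this is n = 7.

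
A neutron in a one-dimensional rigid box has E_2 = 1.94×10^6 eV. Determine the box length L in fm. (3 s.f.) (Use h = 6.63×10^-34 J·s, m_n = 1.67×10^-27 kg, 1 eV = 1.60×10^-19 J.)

L = 20.6 fm

From E_n = n²h²/(8m_nL²), L = n·h/√(8m_nE_n).
E_2 = 1.94×10^6 eV = 3.104×10^-13 J, so L = 2·6.63×10^-34/√(8·1.67×10^-27·3.104×10^-13) = 2.06×10^-14 m = 20.6 fm.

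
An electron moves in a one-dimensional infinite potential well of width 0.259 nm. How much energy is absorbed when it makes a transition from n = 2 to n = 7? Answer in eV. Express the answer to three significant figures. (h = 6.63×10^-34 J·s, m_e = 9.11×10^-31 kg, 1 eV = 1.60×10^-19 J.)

E_1 = h²/(8m_eL²) = 8.991×10^-19 J.
|ΔE| = |2² − 7²|·E_1 = 45·8.991×10^-19 J = 4.046×10^-17 J = 253 eV.

|ΔE| = 253 eV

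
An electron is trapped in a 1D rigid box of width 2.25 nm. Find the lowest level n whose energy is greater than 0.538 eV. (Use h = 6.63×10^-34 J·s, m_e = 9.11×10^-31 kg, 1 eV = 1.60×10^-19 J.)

E_1 = h²/(8m_eL²) = 1.191×10^-20 J = 0.07444 eV.
Need n² > 0.538/0.07444 = 7.227, i.e. n > 2.688.
The smallest integer satisfying this is n = 3.

n = 3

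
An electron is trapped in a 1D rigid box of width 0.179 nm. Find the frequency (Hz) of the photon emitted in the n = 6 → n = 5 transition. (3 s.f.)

E_1 = h²/(8m_eL²) = 1.880×10^-18 J and ΔE = (6² − 5²)E_1 = 2.068×10^-17 J.
f = ΔE/h = 2.068×10^-17/6.626×10^-34 = 3.12×10^16 Hz.

f = 3.12×10^16 Hz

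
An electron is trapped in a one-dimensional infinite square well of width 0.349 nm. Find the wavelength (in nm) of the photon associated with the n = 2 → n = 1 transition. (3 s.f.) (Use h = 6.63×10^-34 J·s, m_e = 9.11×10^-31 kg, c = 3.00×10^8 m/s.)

E_1 = h²/(8m_eL²) = 4.952×10^-19 J, so ΔE = (2² − 1²)E_1 = 1.486×10^-18 J.
λ = hc/ΔE = (6.63×10^-34·3.00×10^8)/1.486×10^-18 = 1.34×10^-7 m = 134 nm.

λ = 134 nm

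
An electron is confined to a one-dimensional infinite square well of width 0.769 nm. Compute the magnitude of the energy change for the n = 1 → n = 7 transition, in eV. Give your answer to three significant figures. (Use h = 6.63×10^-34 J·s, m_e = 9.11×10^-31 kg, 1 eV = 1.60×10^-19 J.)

|ΔE| = 30.6 eV

E_1 = h²/(8m_eL²) = 1.020×10^-19 J.
|ΔE| = |1² − 7²|·E_1 = 48·1.020×10^-19 J = 4.896×10^-18 J = 30.6 eV.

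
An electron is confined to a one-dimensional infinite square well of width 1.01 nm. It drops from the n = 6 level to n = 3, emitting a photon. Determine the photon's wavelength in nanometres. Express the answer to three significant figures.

E_1 = h²/(8m_eL²) = 5.906×10^-20 J, so ΔE = (6² − 3²)E_1 = 1.595×10^-18 J.
λ = hc/ΔE = (6.626×10^-34·2.998×10^8)/1.595×10^-18 = 1.25×10^-7 m = 125 nm.

λ = 125 nm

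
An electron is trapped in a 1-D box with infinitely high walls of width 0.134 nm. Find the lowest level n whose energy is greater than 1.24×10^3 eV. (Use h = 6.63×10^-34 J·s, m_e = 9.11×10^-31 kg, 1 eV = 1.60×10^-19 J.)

n = 8

E_1 = h²/(8m_eL²) = 3.359×10^-18 J = 20.99 eV.
Need n² > 1.24×10^3/20.99 = 59.08, i.e. n > 7.686.
The smallest integer satisfying this is n = 8.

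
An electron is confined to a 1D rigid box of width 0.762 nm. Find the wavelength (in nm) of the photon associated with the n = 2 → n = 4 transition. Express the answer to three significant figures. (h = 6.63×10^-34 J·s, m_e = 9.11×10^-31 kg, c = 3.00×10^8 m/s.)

E_1 = h²/(8m_eL²) = 1.039×10^-19 J, so ΔE = (4² − 2²)E_1 = 1.247×10^-18 J.
λ = hc/ΔE = (6.63×10^-34·3.00×10^8)/1.247×10^-18 = 1.60×10^-7 m = 160 nm.

λ = 160 nm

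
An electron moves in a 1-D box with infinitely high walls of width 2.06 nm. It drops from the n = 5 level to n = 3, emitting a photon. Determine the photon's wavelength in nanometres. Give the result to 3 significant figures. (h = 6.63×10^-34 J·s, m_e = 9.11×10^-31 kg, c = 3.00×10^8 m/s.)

λ = 875 nm

E_1 = h²/(8m_eL²) = 1.421×10^-20 J, so ΔE = (5² − 3²)E_1 = 2.274×10^-19 J.
λ = hc/ΔE = (6.63×10^-34·3.00×10^8)/2.274×10^-19 = 8.75×10^-7 m = 875 nm.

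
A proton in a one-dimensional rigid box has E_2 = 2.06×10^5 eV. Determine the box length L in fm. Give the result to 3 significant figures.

L = 63.1 fm

From E_n = n²h²/(8m_pL²), L = n·h/√(8m_pE_n).
E_2 = 2.06×10^5 eV = 3.300×10^-14 J, so L = 2·6.626×10^-34/√(8·1.673×10^-27·3.300×10^-14) = 6.31×10^-14 m = 63.1 fm.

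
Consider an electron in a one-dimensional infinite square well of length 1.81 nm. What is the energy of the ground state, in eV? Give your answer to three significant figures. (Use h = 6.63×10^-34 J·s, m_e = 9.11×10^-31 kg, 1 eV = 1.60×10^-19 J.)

For an infinite well E_n = n²h²/(8m_eL²), so E_1 = h²/(8m_eL²) = (6.63×10^-34)²/(8·9.11×10^-31·(1.81×10^-9 m)²) = 1.841×10^-20 J.
Converting, E_1 = 1.841×10^-20 J / (1.60×10^-19 J/eV) = 0.115 eV.

E_1 = 0.115 eV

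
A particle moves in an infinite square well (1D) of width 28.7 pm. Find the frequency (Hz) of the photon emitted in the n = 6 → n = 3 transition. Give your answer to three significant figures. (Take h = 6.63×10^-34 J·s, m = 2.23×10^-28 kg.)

E_1 = h²/(8mL²) = 2.991×10^-19 J and ΔE = (6² − 3²)E_1 = 8.076×10^-18 J.
f = ΔE/h = 8.076×10^-18/6.63×10^-34 = 1.22×10^16 Hz.

f = 1.22×10^16 Hz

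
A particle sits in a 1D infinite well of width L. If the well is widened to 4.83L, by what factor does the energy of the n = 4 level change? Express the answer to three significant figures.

E_n ∝ 1/L², so the energy scales by 1/4.83² = 0.0429.

0.0429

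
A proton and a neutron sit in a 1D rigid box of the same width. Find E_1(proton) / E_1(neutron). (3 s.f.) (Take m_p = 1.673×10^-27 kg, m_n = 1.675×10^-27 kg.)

E_n ∝ 1/m at fixed n and L, so the ratio is m_n/m_p = 1.675×10^-27/1.673×10^-27 = 1.00.

1.00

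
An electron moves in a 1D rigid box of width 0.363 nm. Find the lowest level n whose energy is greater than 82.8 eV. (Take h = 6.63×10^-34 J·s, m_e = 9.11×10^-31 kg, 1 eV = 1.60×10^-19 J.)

E_1 = h²/(8m_eL²) = 4.577×10^-19 J = 2.861 eV.
Need n² > 82.8/2.861 = 28.94, i.e. n > 5.380.
The smallest integer satisfying this is n = 6.

n = 6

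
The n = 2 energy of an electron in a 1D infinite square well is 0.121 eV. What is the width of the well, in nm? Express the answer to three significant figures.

L = 3.53 nm

From E_n = n²h²/(8m_eL²), L = n·h/√(8m_eE_n).
E_2 = 0.121 eV = 1.938×10^-20 J, so L = 2·6.626×10^-34/√(8·9.109×10^-31·1.938×10^-20) = 3.53×10^-9 m = 3.53 nm.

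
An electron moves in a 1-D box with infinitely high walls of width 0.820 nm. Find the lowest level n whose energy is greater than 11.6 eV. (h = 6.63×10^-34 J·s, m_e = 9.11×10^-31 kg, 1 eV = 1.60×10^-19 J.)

n = 5

E_1 = h²/(8m_eL²) = 8.970×10^-20 J = 0.5606 eV.
Need n² > 11.6/0.5606 = 20.69, i.e. n > 4.549.
The smallest integer satisfying this is n = 5.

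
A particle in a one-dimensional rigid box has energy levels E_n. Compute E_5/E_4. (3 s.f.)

1.56

E_n ∝ n², so E_5/E_4 = 5²/4² = 25/16 = 1.56.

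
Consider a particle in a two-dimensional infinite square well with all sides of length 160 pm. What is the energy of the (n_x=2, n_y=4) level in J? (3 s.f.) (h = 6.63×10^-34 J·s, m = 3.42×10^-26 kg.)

E = 1.26×10^-21 J

For a 2D rectangular well E = (h²/8m)·Σ n_i²/L_i² = (6.63×10^-34)²/(8·3.42×10^-26) · [2²/(160 pm)² + 4²/(160 pm)²].
Evaluating gives E = 1.26×10^-21 J.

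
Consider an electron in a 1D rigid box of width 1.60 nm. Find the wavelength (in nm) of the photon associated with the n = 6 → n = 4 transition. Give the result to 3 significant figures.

E_1 = h²/(8m_eL²) = 2.353×10^-20 J, so ΔE = (6² − 4²)E_1 = 4.706×10^-19 J.
λ = hc/ΔE = (6.626×10^-34·2.998×10^8)/4.706×10^-19 = 4.22×10^-7 m = 422 nm.

λ = 422 nm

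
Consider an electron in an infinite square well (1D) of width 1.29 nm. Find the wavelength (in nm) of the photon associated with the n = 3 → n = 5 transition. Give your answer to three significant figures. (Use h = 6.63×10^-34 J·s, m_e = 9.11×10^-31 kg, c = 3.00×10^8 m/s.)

λ = 343 nm

E_1 = h²/(8m_eL²) = 3.624×10^-20 J, so ΔE = (5² − 3²)E_1 = 5.798×10^-19 J.
λ = hc/ΔE = (6.63×10^-34·3.00×10^8)/5.798×10^-19 = 3.43×10^-7 m = 343 nm.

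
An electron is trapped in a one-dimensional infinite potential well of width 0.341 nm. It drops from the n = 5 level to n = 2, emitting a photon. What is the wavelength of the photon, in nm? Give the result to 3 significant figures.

E_1 = h²/(8m_eL²) = 5.181×10^-19 J, so ΔE = (5² − 2²)E_1 = 1.088×10^-17 J.
λ = hc/ΔE = (6.626×10^-34·2.998×10^8)/1.088×10^-17 = 1.83×10^-8 m = 18.3 nm.

λ = 18.3 nm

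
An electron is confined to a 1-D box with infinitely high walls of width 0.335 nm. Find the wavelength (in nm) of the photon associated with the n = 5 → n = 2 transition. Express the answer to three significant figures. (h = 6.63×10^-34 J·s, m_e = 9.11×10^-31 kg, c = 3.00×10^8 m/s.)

λ = 17.6 nm

E_1 = h²/(8m_eL²) = 5.374×10^-19 J, so ΔE = (5² − 2²)E_1 = 1.129×10^-17 J.
λ = hc/ΔE = (6.63×10^-34·3.00×10^8)/1.129×10^-17 = 1.76×10^-8 m = 17.6 nm.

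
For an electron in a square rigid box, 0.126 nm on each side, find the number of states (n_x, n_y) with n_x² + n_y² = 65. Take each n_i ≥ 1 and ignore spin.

degeneracy = 4

The level has n_x² + n_y² = 65. The ordered positive-integer solutions are (1, 8), (4, 7), (7, 4), (8, 1).
That gives 4 states.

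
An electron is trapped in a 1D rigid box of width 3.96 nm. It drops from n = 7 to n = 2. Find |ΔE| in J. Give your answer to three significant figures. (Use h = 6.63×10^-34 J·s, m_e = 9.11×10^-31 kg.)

|ΔE| = 1.73×10^-19 J

E_1 = h²/(8m_eL²) = 3.846×10^-21 J.
|ΔE| = |7² − 2²|·E_1 = 45·3.846×10^-21 J = 1.73×10^-19 J.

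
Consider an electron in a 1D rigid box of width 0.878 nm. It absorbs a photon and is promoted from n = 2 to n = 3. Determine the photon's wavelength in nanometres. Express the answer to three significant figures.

E_1 = h²/(8m_eL²) = 7.815×10^-20 J, so ΔE = (3² − 2²)E_1 = 3.907×10^-19 J.
λ = hc/ΔE = (6.626×10^-34·2.998×10^8)/3.907×10^-19 = 5.08×10^-7 m = 508 nm.

λ = 508 nm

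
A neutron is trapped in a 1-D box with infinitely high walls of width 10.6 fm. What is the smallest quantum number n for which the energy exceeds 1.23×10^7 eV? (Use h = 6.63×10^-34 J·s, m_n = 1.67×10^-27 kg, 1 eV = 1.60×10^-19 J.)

E_1 = h²/(8m_nL²) = 2.928×10^-13 J = 1.830×10^6 eV.
Need n² > 1.23×10^7/1.830×10^6 = 6.721, i.e. n > 2.592.
The smallest integer satisfying this is n = 3.

n = 3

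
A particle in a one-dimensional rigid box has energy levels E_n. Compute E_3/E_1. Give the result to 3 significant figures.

E_n ∝ n², so E_3/E_1 = 3²/1² = 9/1 = 9.00.

9.00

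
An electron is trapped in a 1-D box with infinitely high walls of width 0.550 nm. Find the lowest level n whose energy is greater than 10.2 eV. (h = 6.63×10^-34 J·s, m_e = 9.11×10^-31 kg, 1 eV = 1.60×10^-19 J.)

n = 3

E_1 = h²/(8m_eL²) = 1.994×10^-19 J = 1.246 eV.
Need n² > 10.2/1.246 = 8.186, i.e. n > 2.861.
The smallest integer satisfying this is n = 3.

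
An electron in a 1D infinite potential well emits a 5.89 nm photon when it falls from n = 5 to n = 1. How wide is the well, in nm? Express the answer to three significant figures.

The photon carries ΔE = hc/λ = 6.626×10^-34·2.998×10^8/5.89×10^-9 m = 3.373×10^-17 J.
Since ΔE = (5² − 1²)E_1, E_1 = 1.405×10^-18 J, and L = h/√(8m_eE_1) = 2.07×10^-10 m = 0.207 nm.

L = 0.207 nm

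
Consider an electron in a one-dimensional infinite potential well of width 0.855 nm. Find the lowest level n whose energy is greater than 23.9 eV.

E_1 = h²/(8m_eL²) = 8.242×10^-20 J = 0.5145 eV.
Need n² > 23.9/0.5145 = 46.45, i.e. n > 6.815.
The smallest integer satisfying this is n = 7.

n = 7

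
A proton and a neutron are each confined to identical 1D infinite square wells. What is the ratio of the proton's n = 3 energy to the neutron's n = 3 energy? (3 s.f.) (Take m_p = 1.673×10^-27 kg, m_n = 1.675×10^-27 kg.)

1.00

E_n ∝ 1/m at fixed n and L, so the ratio is m_n/m_p = 1.675×10^-27/1.673×10^-27 = 1.00.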